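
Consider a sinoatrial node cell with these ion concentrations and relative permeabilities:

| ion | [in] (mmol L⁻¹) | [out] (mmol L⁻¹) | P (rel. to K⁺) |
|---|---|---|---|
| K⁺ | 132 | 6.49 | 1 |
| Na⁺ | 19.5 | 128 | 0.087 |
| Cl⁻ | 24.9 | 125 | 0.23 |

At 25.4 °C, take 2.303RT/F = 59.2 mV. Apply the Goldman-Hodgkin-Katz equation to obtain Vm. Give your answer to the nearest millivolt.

Vm = 59.2 · log₁₀[(Σ P·[cation]ₒ + Σ P·[anion]ᵢ) / (Σ P·[cation]ᵢ + Σ P·[anion]ₒ)]
Numerator = 1×6.49 + 0.087×128 + 0.23×24.9 = 23.35
Denominator = 1×132 + 0.087×19.5 + 0.23×125 = 162.4
Vm = 59.2 · log₁₀(0.14376) = 59.2 × (-0.8424) = -49.87 mV

-50 mV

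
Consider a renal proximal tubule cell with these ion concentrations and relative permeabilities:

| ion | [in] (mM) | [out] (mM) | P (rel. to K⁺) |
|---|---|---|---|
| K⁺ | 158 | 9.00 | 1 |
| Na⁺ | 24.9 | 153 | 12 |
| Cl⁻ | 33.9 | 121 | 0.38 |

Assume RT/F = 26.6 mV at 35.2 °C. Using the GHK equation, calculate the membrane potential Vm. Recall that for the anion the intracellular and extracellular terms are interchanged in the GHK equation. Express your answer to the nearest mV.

35 mV

Vm = 26.6 · ln[(Σ P·[cation]ₒ + Σ P·[anion]ᵢ) / (Σ P·[cation]ᵢ + Σ P·[anion]ₒ)]
Numerator = 1×9.00 + 12×153 + 0.38×33.9 = 1858
Denominator = 1×158 + 12×24.9 + 0.38×121 = 502.8
Vm = 26.6 · ln(3.6952) = 26.6 × (1.3070) = 34.77 mV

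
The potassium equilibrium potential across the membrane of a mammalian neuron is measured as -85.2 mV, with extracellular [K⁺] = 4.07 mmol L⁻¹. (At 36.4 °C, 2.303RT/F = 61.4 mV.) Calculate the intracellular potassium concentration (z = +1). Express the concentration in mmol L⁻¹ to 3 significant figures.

99.4 mmol L⁻¹

Nernst: E = (61.4/1) · log₁₀([out]/[in]), so log₁₀([out]/[in]) = -85.2 × 1 / 61.4 = -1.3876.
[out]/[in] = 10^(-1.3876) = 0.04096.
[in] = 4.07 / 0.04096 = 99.36 mmol L⁻¹.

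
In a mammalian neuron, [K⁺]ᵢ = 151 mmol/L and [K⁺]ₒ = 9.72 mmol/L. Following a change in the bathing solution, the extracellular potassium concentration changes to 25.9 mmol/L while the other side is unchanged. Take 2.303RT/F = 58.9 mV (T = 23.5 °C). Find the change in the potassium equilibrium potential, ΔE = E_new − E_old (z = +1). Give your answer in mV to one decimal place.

E_old = (58.9/1)·log₁₀(9.72/151) = -70.17 mV
E_new = (58.9/1)·log₁₀(25.9/151) = -45.10 mV
ΔE = -45.10 − (-70.17) = 25.07 mV

25.1 mV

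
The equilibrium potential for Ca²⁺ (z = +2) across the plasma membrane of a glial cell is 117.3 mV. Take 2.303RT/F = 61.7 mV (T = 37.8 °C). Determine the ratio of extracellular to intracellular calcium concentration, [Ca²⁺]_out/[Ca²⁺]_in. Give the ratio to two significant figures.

6300

log₁₀([out]/[in]) = E·z/(61.7) = 117.3 × 2 / 61.7 = 3.8023
[out]/[in] = 10^(3.8023) = 6343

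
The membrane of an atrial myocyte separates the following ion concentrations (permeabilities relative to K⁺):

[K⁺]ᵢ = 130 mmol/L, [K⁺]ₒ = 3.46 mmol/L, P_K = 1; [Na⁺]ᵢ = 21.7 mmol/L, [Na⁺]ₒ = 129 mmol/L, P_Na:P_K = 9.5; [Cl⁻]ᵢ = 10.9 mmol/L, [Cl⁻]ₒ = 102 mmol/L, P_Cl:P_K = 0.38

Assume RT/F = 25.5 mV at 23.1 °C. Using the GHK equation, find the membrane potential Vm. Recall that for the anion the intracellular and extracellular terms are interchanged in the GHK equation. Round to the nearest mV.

30 mV

Vm = 25.5 · ln[(Σ P·[cation]ₒ + Σ P·[anion]ᵢ) / (Σ P·[cation]ᵢ + Σ P·[anion]ₒ)]
Numerator = 1×3.46 + 9.5×129 + 0.38×10.9 = 1233
Denominator = 1×130 + 9.5×21.7 + 0.38×102 = 374.9
Vm = 25.5 · ln(3.2891) = 25.5 × (1.1906) = 30.36 mV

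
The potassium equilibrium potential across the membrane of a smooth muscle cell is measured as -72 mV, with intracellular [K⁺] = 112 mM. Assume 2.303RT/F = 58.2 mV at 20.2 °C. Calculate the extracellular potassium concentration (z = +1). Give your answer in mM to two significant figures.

6.5 mM

Nernst: E = (58.2/1) · log₁₀([out]/[in]), so log₁₀([out]/[in]) = -72.0 × 1 / 58.2 = -1.2371.
[out]/[in] = 10^(-1.2371) = 0.05793.
[out] = 0.05793 × 112 = 6.488 mM.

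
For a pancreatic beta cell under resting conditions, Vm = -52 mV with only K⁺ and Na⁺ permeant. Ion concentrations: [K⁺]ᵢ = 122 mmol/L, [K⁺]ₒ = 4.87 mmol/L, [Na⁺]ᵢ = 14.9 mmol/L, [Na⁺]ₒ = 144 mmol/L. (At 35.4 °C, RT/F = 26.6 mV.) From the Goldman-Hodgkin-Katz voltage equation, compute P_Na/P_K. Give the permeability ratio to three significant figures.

Let α = P_Na/P_K. GHK: Vm = 26.6·ln[(Kₒ + α·Naₒ)/(Kᵢ + α·Naᵢ)].
e^(Vm/26.6) = e^(-52.0/26.6) = 0.14158
So 0.14158·(Kᵢ + α·Naᵢ) = Kₒ + α·Naₒ → α = (0.14158·122.0 − 4.87) / (144.0 − 0.14158·14.9)
α = (17.27 − 4.87) / (144.0 − 2.11) = 12.4/141.9 = 0.08741

0.0874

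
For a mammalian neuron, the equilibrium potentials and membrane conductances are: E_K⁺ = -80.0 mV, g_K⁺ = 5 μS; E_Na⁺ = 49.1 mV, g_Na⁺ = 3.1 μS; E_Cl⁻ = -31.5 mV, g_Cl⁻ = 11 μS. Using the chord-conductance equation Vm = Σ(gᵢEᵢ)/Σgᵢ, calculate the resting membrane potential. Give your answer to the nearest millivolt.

Σ gᵢEᵢ = 5·(-80.0) + 3.1·(49.1) + 11·(-31.5) = -594.29
Σ gᵢ = 5 + 3.1 + 11 = 19.1
Vm = -594.29 / 19.1 = -31.11 mV

-31 mV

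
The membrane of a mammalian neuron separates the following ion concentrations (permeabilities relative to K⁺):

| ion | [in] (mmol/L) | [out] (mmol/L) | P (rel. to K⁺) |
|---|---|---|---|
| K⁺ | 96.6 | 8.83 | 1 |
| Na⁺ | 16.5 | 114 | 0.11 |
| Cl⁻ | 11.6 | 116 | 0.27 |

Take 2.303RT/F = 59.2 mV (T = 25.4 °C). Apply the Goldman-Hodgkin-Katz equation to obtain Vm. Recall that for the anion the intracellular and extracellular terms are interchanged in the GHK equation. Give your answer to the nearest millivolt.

Vm = 59.2 · log₁₀[(Σ P·[cation]ₒ + Σ P·[anion]ᵢ) / (Σ P·[cation]ᵢ + Σ P·[anion]ₒ)]
Numerator = 1×8.83 + 0.11×114 + 0.27×11.6 = 24.5
Denominator = 1×96.6 + 0.11×16.5 + 0.27×116 = 129.7
Vm = 59.2 · log₁₀(0.18886) = 59.2 × (-0.7239) = -42.85 mV

-43 mV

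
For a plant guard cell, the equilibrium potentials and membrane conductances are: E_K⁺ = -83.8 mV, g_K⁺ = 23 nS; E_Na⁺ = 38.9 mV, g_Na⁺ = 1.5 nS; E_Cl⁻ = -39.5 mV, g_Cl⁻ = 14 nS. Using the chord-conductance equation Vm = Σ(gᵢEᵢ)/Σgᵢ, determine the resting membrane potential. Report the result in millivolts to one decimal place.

-62.9 mV

Σ gᵢEᵢ = 23·(-83.8) + 1.5·(38.9) + 14·(-39.5) = -2422.05
Σ gᵢ = 23 + 1.5 + 14 = 38.5
Vm = -2422.05 / 38.5 = -62.91 mV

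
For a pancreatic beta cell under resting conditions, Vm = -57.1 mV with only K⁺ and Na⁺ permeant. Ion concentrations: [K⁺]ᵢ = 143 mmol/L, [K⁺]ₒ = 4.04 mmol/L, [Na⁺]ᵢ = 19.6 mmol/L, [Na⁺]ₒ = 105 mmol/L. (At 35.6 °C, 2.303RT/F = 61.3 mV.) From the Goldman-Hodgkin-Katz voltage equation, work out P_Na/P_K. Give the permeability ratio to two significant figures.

0.12

Let α = P_Na/P_K. GHK: Vm = 61.3·log₁₀[(Kₒ + α·Naₒ)/(Kᵢ + α·Naᵢ)].
10^(Vm/61.3) = 10^(-57.1/61.3) = 0.11709
So 0.11709·(Kᵢ + α·Naᵢ) = Kₒ + α·Naₒ → α = (0.11709·143.0 − 4.04) / (105.0 − 0.11709·19.6)
α = (16.74 − 4.04) / (105.0 − 2.295) = 12.7/102.7 = 0.1237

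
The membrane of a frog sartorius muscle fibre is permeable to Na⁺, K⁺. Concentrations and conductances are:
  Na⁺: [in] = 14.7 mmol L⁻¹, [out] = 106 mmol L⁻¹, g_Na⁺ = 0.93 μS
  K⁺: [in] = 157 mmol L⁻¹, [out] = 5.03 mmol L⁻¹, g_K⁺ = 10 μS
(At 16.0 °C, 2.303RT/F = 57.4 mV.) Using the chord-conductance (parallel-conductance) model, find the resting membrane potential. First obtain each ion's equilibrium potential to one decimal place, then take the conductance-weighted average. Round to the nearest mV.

-74 mV

E_Na⁺ = (57.4/1)·log₁₀(106/14.7) = 49.2 mV
E_K⁺ = (57.4/1)·log₁₀(5.03/157) = -85.8 mV
Vm = (Σ gᵢEᵢ)/(Σ gᵢ) = (0.93·49.2 + 10·-85.8) / (0.93 + 10)
= -812.24 / 10.93 = -74.31 mV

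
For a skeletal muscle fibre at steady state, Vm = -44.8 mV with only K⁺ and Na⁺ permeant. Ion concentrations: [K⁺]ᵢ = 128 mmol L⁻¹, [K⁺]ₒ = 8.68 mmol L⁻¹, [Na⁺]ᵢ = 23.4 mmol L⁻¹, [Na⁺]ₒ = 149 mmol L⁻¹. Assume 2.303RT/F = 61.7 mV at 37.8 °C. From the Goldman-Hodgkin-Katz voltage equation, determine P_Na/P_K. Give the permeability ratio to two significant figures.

Let α = P_Na/P_K. GHK: Vm = 61.7·log₁₀[(Kₒ + α·Naₒ)/(Kᵢ + α·Naᵢ)].
10^(Vm/61.7) = 10^(-44.8/61.7) = 0.18789
So 0.18789·(Kᵢ + α·Naᵢ) = Kₒ + α·Naₒ → α = (0.18789·128.0 − 8.68) / (149.0 − 0.18789·23.4)
α = (24.05 − 8.68) / (149.0 − 4.397) = 15.37/144.6 = 0.1063

0.11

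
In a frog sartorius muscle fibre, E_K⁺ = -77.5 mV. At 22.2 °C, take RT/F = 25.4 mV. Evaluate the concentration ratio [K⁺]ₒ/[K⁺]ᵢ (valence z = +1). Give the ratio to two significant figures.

ln([out]/[in]) = E·z/(25.4) = -77.5 × 1 / 25.4 = -3.0512
[out]/[in] = e^(-3.0512) = 0.0473

0.047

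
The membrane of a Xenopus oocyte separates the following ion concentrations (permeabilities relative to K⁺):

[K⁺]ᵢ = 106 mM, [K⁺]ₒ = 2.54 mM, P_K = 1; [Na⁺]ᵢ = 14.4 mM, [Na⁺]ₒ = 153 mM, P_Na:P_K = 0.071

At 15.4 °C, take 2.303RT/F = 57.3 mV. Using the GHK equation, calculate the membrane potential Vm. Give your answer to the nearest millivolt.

-52 mV

Vm = 57.3 · log₁₀[(Σ P·[cation]ₒ + Σ P·[anion]ᵢ) / (Σ P·[cation]ᵢ + Σ P·[anion]ₒ)]
Numerator = 1×2.54 + 0.071×153 = 13.4
Denominator = 1×106 + 0.071×14.4 = 107
Vm = 57.3 · log₁₀(0.12524) = 57.3 × (-0.9023) = -51.70 mV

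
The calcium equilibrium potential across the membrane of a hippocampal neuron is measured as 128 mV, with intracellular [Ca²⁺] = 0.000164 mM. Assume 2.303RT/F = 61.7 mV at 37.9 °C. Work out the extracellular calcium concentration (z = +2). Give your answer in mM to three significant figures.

2.31 mM

Nernst: E = (61.7/2) · log₁₀([out]/[in]), so log₁₀([out]/[in]) = 128.0 × 2 / 61.7 = 4.1491.
[out]/[in] = 10^(4.1491) = 1.41e+04.
[out] = 1.41e+04 × 0.000164 = 2.312 mM.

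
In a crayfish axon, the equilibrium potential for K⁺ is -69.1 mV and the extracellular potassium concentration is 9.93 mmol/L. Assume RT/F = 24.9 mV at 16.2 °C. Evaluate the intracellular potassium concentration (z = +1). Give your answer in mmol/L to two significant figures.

Nernst: E = (24.9/1) · ln([out]/[in]), so ln([out]/[in]) = -69.1 × 1 / 24.9 = -2.7751.
[out]/[in] = e^(-2.7751) = 0.06234.
[in] = 9.93 / 0.06234 = 159.3 mmol/L.

160 mmol/L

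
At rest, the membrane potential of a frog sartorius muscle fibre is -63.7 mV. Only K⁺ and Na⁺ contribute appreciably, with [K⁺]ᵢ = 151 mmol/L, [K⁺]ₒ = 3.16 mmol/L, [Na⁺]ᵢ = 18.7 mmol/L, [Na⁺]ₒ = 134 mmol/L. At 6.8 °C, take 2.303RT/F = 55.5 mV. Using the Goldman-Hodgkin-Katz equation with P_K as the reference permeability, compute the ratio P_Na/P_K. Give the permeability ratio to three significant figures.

0.0572

Let α = P_Na/P_K. GHK: Vm = 55.5·log₁₀[(Kₒ + α·Naₒ)/(Kᵢ + α·Naᵢ)].
10^(Vm/55.5) = 10^(-63.7/55.5) = 0.071163
So 0.071163·(Kᵢ + α·Naᵢ) = Kₒ + α·Naₒ → α = (0.071163·151.0 − 3.16) / (134.0 − 0.071163·18.7)
α = (10.75 − 3.16) / (134.0 − 1.331) = 7.586/132.7 = 0.05718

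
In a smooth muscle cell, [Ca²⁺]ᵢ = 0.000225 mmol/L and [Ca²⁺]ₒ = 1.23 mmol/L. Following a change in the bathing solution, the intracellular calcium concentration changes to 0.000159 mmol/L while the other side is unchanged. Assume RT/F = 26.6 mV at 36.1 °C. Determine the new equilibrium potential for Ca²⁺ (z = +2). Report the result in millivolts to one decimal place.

After the shift: [Ca²⁺]_out = 1.23, [Ca²⁺]_in = 0.000159 mmol/L.
E_new = (26.6/2)·ln(1.23/0.000159) = 13.30 · (8.9536) = 119.08 mV

119.1 mV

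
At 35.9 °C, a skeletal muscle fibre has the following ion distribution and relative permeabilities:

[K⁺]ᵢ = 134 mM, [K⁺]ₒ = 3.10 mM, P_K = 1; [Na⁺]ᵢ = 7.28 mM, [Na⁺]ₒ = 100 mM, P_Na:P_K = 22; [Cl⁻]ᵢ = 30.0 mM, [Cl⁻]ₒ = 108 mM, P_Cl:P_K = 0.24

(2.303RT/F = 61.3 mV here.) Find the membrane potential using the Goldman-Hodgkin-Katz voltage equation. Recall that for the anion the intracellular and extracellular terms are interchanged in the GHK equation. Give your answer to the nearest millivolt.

Vm = 61.3 · log₁₀[(Σ P·[cation]ₒ + Σ P·[anion]ᵢ) / (Σ P·[cation]ᵢ + Σ P·[anion]ₒ)]
Numerator = 1×3.10 + 22×100 + 0.24×30.0 = 2210
Denominator = 1×134 + 22×7.28 + 0.24×108 = 320.1
Vm = 61.3 · log₁₀(6.9055) = 61.3 × (0.8392) = 51.44 mV

51 mV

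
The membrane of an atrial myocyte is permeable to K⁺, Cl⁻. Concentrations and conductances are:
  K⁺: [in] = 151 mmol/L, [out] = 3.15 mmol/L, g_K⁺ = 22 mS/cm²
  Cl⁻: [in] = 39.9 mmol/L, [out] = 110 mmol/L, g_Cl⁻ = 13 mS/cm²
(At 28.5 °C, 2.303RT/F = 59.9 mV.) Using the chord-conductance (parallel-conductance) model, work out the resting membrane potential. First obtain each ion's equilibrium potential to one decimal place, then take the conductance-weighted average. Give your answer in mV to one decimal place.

-73.1 mV

E_K⁺ = (59.9/1)·log₁₀(3.15/151) = -100.7 mV
E_Cl⁻ = (59.9/-1)·log₁₀(110/39.9) = -26.4 mV
Vm = (Σ gᵢEᵢ)/(Σ gᵢ) = (22·-100.7 + 13·-26.4) / (22 + 13)
= -2558.60 / 35 = -73.10 mV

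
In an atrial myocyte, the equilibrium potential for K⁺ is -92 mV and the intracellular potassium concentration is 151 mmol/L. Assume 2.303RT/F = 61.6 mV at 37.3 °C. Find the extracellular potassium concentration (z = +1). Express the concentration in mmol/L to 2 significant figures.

4.8 mmol/L

Nernst: E = (61.6/1) · log₁₀([out]/[in]), so log₁₀([out]/[in]) = -92.0 × 1 / 61.6 = -1.4935.
[out]/[in] = 10^(-1.4935) = 0.0321.
[out] = 0.0321 × 151 = 4.847 mmol/L.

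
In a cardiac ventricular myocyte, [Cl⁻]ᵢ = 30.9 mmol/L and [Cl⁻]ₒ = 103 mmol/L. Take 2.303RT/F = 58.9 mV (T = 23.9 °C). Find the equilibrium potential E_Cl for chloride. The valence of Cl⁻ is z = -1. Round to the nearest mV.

-31 mV

E = (58.9/z) · log₁₀([Cl⁻]_out/[Cl⁻]_in) with z = -1.
For an anion, dividing by z = -1 reverses the sign.
= (58.9/-1) · log₁₀(103/30.9) = -58.90 · log₁₀(3.333)
= -58.90 · (0.5229) = -30.80 mV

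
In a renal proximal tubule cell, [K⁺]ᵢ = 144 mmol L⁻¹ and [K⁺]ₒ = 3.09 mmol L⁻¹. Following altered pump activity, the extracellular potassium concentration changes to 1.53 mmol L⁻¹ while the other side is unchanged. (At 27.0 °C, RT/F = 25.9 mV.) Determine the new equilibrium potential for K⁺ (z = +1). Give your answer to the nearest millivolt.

-118 mV

After the shift: [K⁺]_out = 1.53, [K⁺]_in = 144 mmol L⁻¹.
E_new = (25.9/1)·ln(1.53/144) = 25.90 · (-4.5445) = -117.70 mV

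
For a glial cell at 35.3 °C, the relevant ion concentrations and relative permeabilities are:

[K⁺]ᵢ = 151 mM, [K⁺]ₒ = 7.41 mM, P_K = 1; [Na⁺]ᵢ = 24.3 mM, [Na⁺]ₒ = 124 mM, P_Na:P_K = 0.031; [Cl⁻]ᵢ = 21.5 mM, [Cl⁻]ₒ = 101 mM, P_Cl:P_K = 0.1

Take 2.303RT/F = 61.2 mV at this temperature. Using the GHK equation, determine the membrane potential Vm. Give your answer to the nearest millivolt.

Vm = 61.2 · log₁₀[(Σ P·[cation]ₒ + Σ P·[anion]ᵢ) / (Σ P·[cation]ᵢ + Σ P·[anion]ₒ)]
Numerator = 1×7.41 + 0.031×124 + 0.1×21.5 = 13.4
Denominator = 1×151 + 0.031×24.3 + 0.1×101 = 161.9
Vm = 61.2 · log₁₀(0.082816) = 61.2 × (-1.0819) = -66.21 mV

-66 mV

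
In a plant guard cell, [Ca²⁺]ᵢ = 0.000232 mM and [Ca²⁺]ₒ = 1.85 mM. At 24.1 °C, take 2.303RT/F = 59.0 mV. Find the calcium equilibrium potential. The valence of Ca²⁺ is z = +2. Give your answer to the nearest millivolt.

115 mV

E = (59.0/z) · log₁₀([Ca²⁺]_out/[Ca²⁺]_in) with z = +2.
= (59.0/2) · log₁₀(1.85/0.000232) = 29.50 · log₁₀(7974)
= 29.50 · (3.9017) = 115.10 mV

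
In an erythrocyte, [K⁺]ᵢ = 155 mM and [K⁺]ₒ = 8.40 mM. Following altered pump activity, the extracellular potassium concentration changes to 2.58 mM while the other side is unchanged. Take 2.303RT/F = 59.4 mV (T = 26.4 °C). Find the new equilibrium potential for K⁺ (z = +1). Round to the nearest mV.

After the shift: [K⁺]_out = 2.58, [K⁺]_in = 155 mM.
E_new = (59.4/1)·log₁₀(2.58/155) = 59.40 · (-1.7787) = -105.66 mV

-106 mV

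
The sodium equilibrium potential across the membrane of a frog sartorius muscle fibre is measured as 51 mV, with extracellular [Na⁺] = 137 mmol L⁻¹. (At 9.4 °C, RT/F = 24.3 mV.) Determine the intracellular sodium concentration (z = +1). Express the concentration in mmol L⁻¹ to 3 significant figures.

Nernst: E = (24.3/1) · ln([out]/[in]), so ln([out]/[in]) = 51.0 × 1 / 24.3 = 2.0988.
[out]/[in] = e^(2.0988) = 8.156.
[in] = 137 / 8.156 = 16.8 mmol L⁻¹.

16.8 mmol L⁻¹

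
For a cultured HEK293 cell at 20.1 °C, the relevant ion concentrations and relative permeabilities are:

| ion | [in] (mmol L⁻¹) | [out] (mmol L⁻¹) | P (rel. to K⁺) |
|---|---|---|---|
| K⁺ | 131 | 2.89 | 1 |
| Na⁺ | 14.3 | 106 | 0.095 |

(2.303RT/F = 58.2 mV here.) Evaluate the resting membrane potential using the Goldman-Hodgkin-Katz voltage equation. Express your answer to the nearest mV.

-59 mV

Vm = 58.2 · log₁₀[(Σ P·[cation]ₒ + Σ P·[anion]ᵢ) / (Σ P·[cation]ᵢ + Σ P·[anion]ₒ)]
Numerator = 1×2.89 + 0.095×106 = 12.96
Denominator = 1×131 + 0.095×14.3 = 132.4
Vm = 58.2 · log₁₀(0.097916) = 58.2 × (-1.0091) = -58.73 mV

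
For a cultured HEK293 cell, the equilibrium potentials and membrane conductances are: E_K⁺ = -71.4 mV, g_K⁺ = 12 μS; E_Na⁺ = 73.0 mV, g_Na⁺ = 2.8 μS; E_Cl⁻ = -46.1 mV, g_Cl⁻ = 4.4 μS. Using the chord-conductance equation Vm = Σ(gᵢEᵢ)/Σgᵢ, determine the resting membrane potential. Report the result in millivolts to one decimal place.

Σ gᵢEᵢ = 12·(-71.4) + 2.8·(73.0) + 4.4·(-46.1) = -855.24
Σ gᵢ = 12 + 2.8 + 4.4 = 19.2
Vm = -855.24 / 19.2 = -44.54 mV

-44.5 mV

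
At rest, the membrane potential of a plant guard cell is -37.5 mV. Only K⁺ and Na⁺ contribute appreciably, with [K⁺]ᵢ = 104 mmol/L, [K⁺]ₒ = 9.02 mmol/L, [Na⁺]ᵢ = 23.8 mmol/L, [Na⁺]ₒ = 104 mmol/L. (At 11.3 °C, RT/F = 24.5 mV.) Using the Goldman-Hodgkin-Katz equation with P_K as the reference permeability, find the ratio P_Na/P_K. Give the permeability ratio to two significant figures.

Let α = P_Na/P_K. GHK: Vm = 24.5·ln[(Kₒ + α·Naₒ)/(Kᵢ + α·Naᵢ)].
e^(Vm/24.5) = e^(-37.5/24.5) = 0.2164
So 0.2164·(Kᵢ + α·Naᵢ) = Kₒ + α·Naₒ → α = (0.2164·104.0 − 9.02) / (104.0 − 0.2164·23.8)
α = (22.51 − 9.02) / (104.0 − 5.15) = 13.49/98.85 = 0.1364

0.14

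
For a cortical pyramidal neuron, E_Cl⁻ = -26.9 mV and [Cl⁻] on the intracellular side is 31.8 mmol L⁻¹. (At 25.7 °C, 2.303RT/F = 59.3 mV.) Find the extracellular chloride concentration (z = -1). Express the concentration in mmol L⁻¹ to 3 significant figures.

Nernst: E = (59.3/-1) · log₁₀([out]/[in]), so log₁₀([out]/[in]) = -26.9 × -1 / 59.3 = 0.4536.
[out]/[in] = 10^(0.4536) = 2.842.
[out] = 2.842 × 31.8 = 90.38 mmol L⁻¹.

90.4 mmol L⁻¹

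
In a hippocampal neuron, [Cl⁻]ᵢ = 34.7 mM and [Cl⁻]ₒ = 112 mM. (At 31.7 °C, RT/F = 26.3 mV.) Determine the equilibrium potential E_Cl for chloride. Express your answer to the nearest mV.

E = (26.3/z) · ln([Cl⁻]_out/[Cl⁻]_in) with z = -1.
For an anion, dividing by z = -1 reverses the sign.
= (26.3/-1) · ln(112/34.7) = -26.30 · ln(3.228)
= -26.30 · (1.1718) = -30.82 mV

-31 mV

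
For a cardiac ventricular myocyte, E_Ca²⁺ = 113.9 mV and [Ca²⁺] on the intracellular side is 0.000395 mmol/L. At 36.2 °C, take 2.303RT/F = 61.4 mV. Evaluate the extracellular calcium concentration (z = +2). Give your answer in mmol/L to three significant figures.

Nernst: E = (61.4/2) · log₁₀([out]/[in]), so log₁₀([out]/[in]) = 113.9 × 2 / 61.4 = 3.7101.
[out]/[in] = 10^(3.7101) = 5130.
[out] = 5130 × 0.000395 = 2.026 mmol/L.

2.03 mmol/L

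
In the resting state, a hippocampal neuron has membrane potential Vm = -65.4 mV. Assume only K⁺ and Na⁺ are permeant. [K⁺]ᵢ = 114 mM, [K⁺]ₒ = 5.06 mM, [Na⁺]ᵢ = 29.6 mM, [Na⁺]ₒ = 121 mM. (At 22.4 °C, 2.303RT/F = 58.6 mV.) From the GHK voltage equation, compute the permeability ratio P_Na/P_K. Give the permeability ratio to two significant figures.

Let α = P_Na/P_K. GHK: Vm = 58.6·log₁₀[(Kₒ + α·Naₒ)/(Kᵢ + α·Naᵢ)].
10^(Vm/58.6) = 10^(-65.4/58.6) = 0.076552
So 0.076552·(Kᵢ + α·Naᵢ) = Kₒ + α·Naₒ → α = (0.076552·114.0 − 5.06) / (121.0 − 0.076552·29.6)
α = (8.727 − 5.06) / (121.0 − 2.266) = 3.667/118.7 = 0.03088

0.031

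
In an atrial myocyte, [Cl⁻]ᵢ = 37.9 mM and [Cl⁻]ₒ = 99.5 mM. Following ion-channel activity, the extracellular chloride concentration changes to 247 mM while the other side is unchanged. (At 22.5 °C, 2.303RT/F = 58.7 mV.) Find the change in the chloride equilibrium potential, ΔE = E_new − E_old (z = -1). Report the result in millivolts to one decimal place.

E_old = (58.7/-1)·log₁₀(99.5/37.9) = -24.61 mV
E_new = (58.7/-1)·log₁₀(247/37.9) = -47.79 mV
ΔE = -47.79 − (-24.61) = -23.18 mV

-23.2 mV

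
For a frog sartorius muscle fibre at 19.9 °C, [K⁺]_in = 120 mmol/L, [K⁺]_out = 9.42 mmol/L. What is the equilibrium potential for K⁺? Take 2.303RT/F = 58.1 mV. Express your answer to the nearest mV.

-64 mV

E = (58.1/z) · log₁₀([K⁺]_out/[K⁺]_in) with z = +1.
= (58.1/1) · log₁₀(9.42/120) = 58.10 · log₁₀(0.0785)
= 58.10 · (-1.1051) = -64.21 mV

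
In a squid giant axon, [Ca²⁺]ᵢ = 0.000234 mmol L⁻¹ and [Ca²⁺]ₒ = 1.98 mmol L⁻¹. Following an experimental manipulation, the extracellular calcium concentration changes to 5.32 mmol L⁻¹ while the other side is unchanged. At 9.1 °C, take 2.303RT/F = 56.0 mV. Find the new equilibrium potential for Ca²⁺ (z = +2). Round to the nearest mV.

After the shift: [Ca²⁺]_out = 5.32, [Ca²⁺]_in = 0.000234 mmol L⁻¹.
E_new = (56.0/2)·log₁₀(5.32/0.000234) = 28.00 · (4.3567) = 121.99 mV

122 mV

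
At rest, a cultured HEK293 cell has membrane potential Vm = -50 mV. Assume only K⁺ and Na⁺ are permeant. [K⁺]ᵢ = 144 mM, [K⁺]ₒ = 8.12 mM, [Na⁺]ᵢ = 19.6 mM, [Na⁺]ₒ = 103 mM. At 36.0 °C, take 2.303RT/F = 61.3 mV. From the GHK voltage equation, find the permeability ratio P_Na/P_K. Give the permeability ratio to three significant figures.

0.139

Let α = P_Na/P_K. GHK: Vm = 61.3·log₁₀[(Kₒ + α·Naₒ)/(Kᵢ + α·Naᵢ)].
10^(Vm/61.3) = 10^(-50.0/61.3) = 0.15288
So 0.15288·(Kᵢ + α·Naᵢ) = Kₒ + α·Naₒ → α = (0.15288·144.0 − 8.12) / (103.0 − 0.15288·19.6)
α = (22.01 − 8.12) / (103.0 − 2.996) = 13.89/100 = 0.1389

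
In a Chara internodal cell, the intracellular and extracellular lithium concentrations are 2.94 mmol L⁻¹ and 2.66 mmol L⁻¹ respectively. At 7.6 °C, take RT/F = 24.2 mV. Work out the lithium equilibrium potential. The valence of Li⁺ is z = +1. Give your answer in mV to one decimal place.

-2.4 mV

E = (24.2/z) · ln([Li⁺]_out/[Li⁺]_in) with z = +1.
= (24.2/1) · ln(2.66/2.94) = 24.20 · ln(0.9048)
= 24.20 · (-0.1001) = -2.42 mV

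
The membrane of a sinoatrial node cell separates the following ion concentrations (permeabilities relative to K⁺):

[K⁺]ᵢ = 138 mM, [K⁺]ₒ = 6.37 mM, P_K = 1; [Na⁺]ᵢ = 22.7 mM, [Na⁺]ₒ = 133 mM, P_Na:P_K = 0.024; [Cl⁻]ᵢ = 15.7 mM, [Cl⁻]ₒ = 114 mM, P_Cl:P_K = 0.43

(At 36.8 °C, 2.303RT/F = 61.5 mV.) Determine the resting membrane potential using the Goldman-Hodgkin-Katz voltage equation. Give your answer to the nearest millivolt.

-65 mV

Vm = 61.5 · log₁₀[(Σ P·[cation]ₒ + Σ P·[anion]ᵢ) / (Σ P·[cation]ᵢ + Σ P·[anion]ₒ)]
Numerator = 1×6.37 + 0.024×133 + 0.43×15.7 = 16.31
Denominator = 1×138 + 0.024×22.7 + 0.43×114 = 187.6
Vm = 61.5 · log₁₀(0.086973) = 61.5 × (-1.0606) = -65.23 mV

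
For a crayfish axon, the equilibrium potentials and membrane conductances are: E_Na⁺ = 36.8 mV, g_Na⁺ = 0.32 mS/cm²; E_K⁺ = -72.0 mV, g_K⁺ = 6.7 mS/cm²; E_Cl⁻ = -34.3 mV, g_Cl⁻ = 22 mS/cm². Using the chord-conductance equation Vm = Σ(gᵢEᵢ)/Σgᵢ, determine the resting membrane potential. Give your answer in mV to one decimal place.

-42.2 mV

Σ gᵢEᵢ = 0.32·(36.8) + 6.7·(-72.0) + 22·(-34.3) = -1225.22
Σ gᵢ = 0.32 + 6.7 + 22 = 29.02
Vm = -1225.22 / 29.02 = -42.22 mV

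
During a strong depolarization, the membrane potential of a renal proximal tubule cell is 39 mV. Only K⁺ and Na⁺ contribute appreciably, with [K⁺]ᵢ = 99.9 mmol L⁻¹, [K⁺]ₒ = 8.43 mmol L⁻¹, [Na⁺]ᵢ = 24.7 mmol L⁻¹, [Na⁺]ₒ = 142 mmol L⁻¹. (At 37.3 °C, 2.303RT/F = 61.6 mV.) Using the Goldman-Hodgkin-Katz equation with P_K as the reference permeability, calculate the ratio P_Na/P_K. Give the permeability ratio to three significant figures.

Let α = P_Na/P_K. GHK: Vm = 61.6·log₁₀[(Kₒ + α·Naₒ)/(Kᵢ + α·Naᵢ)].
10^(Vm/61.6) = 10^(39.0/61.6) = 4.2965
So 4.2965·(Kᵢ + α·Naᵢ) = Kₒ + α·Naₒ → α = (4.2965·99.9 − 8.43) / (142.0 − 4.2965·24.7)
α = (429.2 − 8.43) / (142.0 − 106.1) = 420.8/35.88 = 11.73

11.7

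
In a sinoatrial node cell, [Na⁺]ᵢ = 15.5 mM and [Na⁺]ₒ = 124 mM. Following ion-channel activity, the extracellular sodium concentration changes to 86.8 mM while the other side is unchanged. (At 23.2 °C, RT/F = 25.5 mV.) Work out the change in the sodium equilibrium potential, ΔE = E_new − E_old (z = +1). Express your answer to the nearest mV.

E_old = (25.5/1)·ln(124/15.5) = 53.03 mV
E_new = (25.5/1)·ln(86.8/15.5) = 43.93 mV
ΔE = 43.93 − (53.03) = -9.10 mV

-9 mV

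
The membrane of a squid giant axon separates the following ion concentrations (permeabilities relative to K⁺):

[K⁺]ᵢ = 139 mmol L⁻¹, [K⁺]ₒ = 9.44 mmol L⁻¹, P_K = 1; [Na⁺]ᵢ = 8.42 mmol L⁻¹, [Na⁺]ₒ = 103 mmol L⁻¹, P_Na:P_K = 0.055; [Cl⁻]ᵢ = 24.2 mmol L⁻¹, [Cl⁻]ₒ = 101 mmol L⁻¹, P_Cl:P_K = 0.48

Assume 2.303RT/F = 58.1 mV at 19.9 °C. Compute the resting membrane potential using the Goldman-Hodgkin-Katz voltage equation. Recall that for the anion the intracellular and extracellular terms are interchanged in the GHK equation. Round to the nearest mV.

-49 mV

Vm = 58.1 · log₁₀[(Σ P·[cation]ₒ + Σ P·[anion]ᵢ) / (Σ P·[cation]ᵢ + Σ P·[anion]ₒ)]
Numerator = 1×9.44 + 0.055×103 + 0.48×24.2 = 26.72
Denominator = 1×139 + 0.055×8.42 + 0.48×101 = 187.9
Vm = 58.1 · log₁₀(0.14218) = 58.1 × (-0.8472) = -49.22 mV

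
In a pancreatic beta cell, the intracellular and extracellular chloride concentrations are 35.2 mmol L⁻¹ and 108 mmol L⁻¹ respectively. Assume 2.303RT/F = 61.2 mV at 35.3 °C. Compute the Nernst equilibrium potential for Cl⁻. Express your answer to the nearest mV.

E = (61.2/z) · log₁₀([Cl⁻]_out/[Cl⁻]_in) with z = -1.
For an anion, dividing by z = -1 reverses the sign.
= (61.2/-1) · log₁₀(108/35.2) = -61.20 · log₁₀(3.068)
= -61.20 · (0.4869) = -29.80 mV

-30 mV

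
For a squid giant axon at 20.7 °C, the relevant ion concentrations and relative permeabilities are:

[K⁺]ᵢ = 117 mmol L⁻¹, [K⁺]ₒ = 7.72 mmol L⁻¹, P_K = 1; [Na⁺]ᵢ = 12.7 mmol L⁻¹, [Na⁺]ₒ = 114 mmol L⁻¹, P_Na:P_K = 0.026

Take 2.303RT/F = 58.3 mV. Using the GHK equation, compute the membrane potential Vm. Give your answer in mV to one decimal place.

Vm = 58.3 · log₁₀[(Σ P·[cation]ₒ + Σ P·[anion]ᵢ) / (Σ P·[cation]ᵢ + Σ P·[anion]ₒ)]
Numerator = 1×7.72 + 0.026×114 = 10.68
Denominator = 1×117 + 0.026×12.7 = 117.3
Vm = 58.3 · log₁₀(0.091059) = 58.3 × (-1.0407) = -60.67 mV

-60.7 mV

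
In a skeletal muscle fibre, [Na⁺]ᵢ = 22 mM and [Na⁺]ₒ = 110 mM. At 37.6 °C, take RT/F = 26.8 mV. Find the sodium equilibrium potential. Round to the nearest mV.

43 mV

E = (26.8/z) · ln([Na⁺]_out/[Na⁺]_in) with z = +1.
= (26.8/1) · ln(110/22) = 26.80 · ln(5)
= 26.80 · (1.6094) = 43.13 mV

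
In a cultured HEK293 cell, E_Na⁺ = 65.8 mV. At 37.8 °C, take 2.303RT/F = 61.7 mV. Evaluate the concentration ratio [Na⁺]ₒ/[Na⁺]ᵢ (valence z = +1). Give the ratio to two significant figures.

12

log₁₀([out]/[in]) = E·z/(61.7) = 65.8 × 1 / 61.7 = 1.0665
[out]/[in] = 10^(1.0665) = 11.65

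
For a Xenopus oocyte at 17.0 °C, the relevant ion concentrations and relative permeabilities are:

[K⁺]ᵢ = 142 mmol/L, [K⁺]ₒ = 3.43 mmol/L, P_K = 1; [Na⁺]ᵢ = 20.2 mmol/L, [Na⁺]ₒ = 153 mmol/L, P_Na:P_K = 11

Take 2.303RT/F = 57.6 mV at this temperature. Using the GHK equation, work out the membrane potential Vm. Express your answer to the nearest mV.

38 mV

Vm = 57.6 · log₁₀[(Σ P·[cation]ₒ + Σ P·[anion]ᵢ) / (Σ P·[cation]ᵢ + Σ P·[anion]ₒ)]
Numerator = 1×3.43 + 11×153 = 1686
Denominator = 1×142 + 11×20.2 = 364.2
Vm = 57.6 · log₁₀(4.6305) = 57.6 × (0.6656) = 38.34 mV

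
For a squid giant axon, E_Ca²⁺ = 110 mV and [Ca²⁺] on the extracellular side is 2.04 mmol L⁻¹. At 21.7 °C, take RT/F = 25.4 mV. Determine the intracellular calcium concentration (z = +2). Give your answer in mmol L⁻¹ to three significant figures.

0.000353 mmol L⁻¹

Nernst: E = (25.4/2) · ln([out]/[in]), so ln([out]/[in]) = 110.0 × 2 / 25.4 = 8.6614.
[out]/[in] = e^(8.6614) = 5776.
[in] = 2.04 / 5776 = 0.0003532 mmol L⁻¹.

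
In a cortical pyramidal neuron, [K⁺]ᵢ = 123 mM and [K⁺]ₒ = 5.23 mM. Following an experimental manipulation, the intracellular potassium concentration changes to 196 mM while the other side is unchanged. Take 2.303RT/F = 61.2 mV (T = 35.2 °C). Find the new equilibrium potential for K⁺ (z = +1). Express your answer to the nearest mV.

-96 mV

After the shift: [K⁺]_out = 5.23, [K⁺]_in = 196 mM.
E_new = (61.2/1)·log₁₀(5.23/196) = 61.20 · (-1.5738) = -96.31 mV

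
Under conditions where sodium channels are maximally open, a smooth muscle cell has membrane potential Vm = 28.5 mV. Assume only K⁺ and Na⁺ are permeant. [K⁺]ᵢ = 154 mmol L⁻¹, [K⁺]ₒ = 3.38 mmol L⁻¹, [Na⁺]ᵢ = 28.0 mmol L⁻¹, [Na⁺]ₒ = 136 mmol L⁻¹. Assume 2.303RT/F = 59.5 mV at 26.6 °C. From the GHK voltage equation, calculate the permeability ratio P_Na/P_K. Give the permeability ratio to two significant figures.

Let α = P_Na/P_K. GHK: Vm = 59.5·log₁₀[(Kₒ + α·Naₒ)/(Kᵢ + α·Naᵢ)].
10^(Vm/59.5) = 10^(28.5/59.5) = 3.0129
So 3.0129·(Kᵢ + α·Naᵢ) = Kₒ + α·Naₒ → α = (3.0129·154.0 − 3.38) / (136.0 − 3.0129·28.0)
α = (464 − 3.38) / (136.0 − 84.36) = 460.6/51.64 = 8.92

8.9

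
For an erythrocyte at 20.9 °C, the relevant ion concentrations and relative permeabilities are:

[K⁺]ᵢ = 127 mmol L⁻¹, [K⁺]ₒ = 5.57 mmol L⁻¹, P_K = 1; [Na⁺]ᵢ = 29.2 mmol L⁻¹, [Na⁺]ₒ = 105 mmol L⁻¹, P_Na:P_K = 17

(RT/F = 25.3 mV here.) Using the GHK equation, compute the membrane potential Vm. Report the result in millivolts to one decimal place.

26.7 mV

Vm = 25.3 · ln[(Σ P·[cation]ₒ + Σ P·[anion]ᵢ) / (Σ P·[cation]ᵢ + Σ P·[anion]ₒ)]
Numerator = 1×5.57 + 17×105 = 1791
Denominator = 1×127 + 17×29.2 = 623.4
Vm = 25.3 · ln(2.8723) = 25.3 × (1.0551) = 26.69 mV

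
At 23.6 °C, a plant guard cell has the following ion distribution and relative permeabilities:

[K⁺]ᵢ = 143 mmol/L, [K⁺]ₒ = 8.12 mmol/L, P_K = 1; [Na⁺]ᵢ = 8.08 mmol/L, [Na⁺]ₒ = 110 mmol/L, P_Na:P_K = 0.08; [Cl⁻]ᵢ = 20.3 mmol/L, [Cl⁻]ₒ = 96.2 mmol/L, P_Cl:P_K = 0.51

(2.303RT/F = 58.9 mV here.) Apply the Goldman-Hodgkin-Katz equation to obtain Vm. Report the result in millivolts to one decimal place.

Vm = 58.9 · log₁₀[(Σ P·[cation]ₒ + Σ P·[anion]ᵢ) / (Σ P·[cation]ᵢ + Σ P·[anion]ₒ)]
Numerator = 1×8.12 + 0.08×110 + 0.51×20.3 = 27.27
Denominator = 1×143 + 0.08×8.08 + 0.51×96.2 = 192.7
Vm = 58.9 · log₁₀(0.14152) = 58.9 × (-0.8492) = -50.02 mV

-50.0 mV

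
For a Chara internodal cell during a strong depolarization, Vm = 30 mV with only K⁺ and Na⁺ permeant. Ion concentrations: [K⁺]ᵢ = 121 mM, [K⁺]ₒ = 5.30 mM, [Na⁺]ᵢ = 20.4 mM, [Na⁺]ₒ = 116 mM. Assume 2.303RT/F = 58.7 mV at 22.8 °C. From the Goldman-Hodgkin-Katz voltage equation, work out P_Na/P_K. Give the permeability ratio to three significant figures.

7.77

Let α = P_Na/P_K. GHK: Vm = 58.7·log₁₀[(Kₒ + α·Naₒ)/(Kᵢ + α·Naᵢ)].
10^(Vm/58.7) = 10^(30.0/58.7) = 3.2439
So 3.2439·(Kᵢ + α·Naᵢ) = Kₒ + α·Naₒ → α = (3.2439·121.0 − 5.3) / (116.0 − 3.2439·20.4)
α = (392.5 − 5.3) / (116.0 − 66.18) = 387.2/49.82 = 7.772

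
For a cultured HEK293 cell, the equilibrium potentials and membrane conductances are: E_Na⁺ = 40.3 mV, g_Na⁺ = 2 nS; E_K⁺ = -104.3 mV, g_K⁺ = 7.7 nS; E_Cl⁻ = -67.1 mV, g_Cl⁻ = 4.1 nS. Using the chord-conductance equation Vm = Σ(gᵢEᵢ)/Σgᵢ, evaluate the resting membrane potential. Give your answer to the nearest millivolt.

-72 mV

Σ gᵢEᵢ = 2·(40.3) + 7.7·(-104.3) + 4.1·(-67.1) = -997.62
Σ gᵢ = 2 + 7.7 + 4.1 = 13.8
Vm = -997.62 / 13.8 = -72.29 mV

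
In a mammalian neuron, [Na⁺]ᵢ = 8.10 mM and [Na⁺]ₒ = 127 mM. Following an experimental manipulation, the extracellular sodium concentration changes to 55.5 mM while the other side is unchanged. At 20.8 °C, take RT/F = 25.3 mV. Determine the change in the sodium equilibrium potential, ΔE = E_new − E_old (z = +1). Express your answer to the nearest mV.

-21 mV

E_old = (25.3/1)·ln(127/8.10) = 69.63 mV
E_new = (25.3/1)·ln(55.5/8.10) = 48.69 mV
ΔE = 48.69 − (69.63) = -20.94 mV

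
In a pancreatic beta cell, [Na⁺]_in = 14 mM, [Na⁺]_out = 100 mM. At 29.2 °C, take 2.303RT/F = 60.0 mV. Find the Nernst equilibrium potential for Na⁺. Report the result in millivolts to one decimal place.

E = (60.0/z) · log₁₀([Na⁺]_out/[Na⁺]_in) with z = +1.
= (60.0/1) · log₁₀(100/14) = 60.00 · log₁₀(7.143)
= 60.00 · (0.8539) = 51.23 mV

51.2 mV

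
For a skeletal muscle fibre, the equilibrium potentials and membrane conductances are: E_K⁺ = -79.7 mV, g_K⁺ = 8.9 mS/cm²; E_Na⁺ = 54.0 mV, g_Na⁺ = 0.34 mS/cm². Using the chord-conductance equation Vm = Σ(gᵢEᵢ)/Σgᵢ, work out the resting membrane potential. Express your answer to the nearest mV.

-75 mV

Σ gᵢEᵢ = 8.9·(-79.7) + 0.34·(54.0) = -690.97
Σ gᵢ = 8.9 + 0.34 = 9.24
Vm = -690.97 / 9.24 = -74.78 mV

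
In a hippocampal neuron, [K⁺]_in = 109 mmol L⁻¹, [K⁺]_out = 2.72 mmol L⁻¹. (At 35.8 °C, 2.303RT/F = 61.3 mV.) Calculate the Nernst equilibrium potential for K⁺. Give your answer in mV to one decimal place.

E = (61.3/z) · log₁₀([K⁺]_out/[K⁺]_in) with z = +1.
= (61.3/1) · log₁₀(2.72/109) = 61.30 · log₁₀(0.02495)
= 61.30 · (-1.6029) = -98.26 mV

-98.3 mV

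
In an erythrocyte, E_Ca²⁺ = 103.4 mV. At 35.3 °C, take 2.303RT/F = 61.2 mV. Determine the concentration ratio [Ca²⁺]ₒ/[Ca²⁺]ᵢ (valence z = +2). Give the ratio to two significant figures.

log₁₀([out]/[in]) = E·z/(61.2) = 103.4 × 2 / 61.2 = 3.3791
[out]/[in] = 10^(3.3791) = 2394

2400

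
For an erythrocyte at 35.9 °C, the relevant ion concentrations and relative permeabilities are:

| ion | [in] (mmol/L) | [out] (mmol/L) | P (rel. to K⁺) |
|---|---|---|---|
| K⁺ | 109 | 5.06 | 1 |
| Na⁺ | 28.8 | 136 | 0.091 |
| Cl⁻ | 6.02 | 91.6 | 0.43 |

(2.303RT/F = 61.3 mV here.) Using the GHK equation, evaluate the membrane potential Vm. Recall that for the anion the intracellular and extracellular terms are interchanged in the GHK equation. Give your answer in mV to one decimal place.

-53.8 mV

Vm = 61.3 · log₁₀[(Σ P·[cation]ₒ + Σ P·[anion]ᵢ) / (Σ P·[cation]ᵢ + Σ P·[anion]ₒ)]
Numerator = 1×5.06 + 0.091×136 + 0.43×6.02 = 20.02
Denominator = 1×109 + 0.091×28.8 + 0.43×91.6 = 151
Vm = 61.3 · log₁₀(0.13261) = 61.3 × (-0.8774) = -53.79 mV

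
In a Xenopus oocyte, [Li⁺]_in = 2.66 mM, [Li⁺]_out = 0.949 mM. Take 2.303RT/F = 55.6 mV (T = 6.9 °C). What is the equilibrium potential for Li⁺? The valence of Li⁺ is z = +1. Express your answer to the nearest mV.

-25 mV

E = (55.6/z) · log₁₀([Li⁺]_out/[Li⁺]_in) with z = +1.
= (55.6/1) · log₁₀(0.949/2.66) = 55.60 · log₁₀(0.3568)
= 55.60 · (-0.4476) = -24.89 mV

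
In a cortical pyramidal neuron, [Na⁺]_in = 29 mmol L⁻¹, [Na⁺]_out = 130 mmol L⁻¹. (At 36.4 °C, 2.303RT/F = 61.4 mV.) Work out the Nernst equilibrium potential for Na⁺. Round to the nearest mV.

40 mV

E = (61.4/z) · log₁₀([Na⁺]_out/[Na⁺]_in) with z = +1.
= (61.4/1) · log₁₀(130/29) = 61.40 · log₁₀(4.483)
= 61.40 · (0.6515) = 40.00 mV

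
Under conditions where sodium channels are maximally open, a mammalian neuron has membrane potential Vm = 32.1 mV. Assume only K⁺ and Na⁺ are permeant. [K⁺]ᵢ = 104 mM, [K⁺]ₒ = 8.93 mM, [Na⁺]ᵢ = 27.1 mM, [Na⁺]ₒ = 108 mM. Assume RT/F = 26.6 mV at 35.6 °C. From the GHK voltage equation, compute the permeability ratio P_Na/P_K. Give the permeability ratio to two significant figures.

Let α = P_Na/P_K. GHK: Vm = 26.6·ln[(Kₒ + α·Naₒ)/(Kᵢ + α·Naᵢ)].
e^(Vm/26.6) = e^(32.1/26.6) = 3.3427
So 3.3427·(Kᵢ + α·Naᵢ) = Kₒ + α·Naₒ → α = (3.3427·104.0 − 8.93) / (108.0 − 3.3427·27.1)
α = (347.6 − 8.93) / (108.0 − 90.59) = 338.7/17.41 = 19.45

19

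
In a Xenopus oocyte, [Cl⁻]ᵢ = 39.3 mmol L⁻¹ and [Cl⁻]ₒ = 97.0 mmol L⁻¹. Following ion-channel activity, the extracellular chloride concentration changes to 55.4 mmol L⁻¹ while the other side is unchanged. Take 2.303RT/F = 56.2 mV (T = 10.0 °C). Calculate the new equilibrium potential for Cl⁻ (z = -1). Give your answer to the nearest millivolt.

-8 mV

After the shift: [Cl⁻]_out = 55.4, [Cl⁻]_in = 39.3 mmol L⁻¹.
E_new = (56.2/-1)·log₁₀(55.4/39.3) = -56.20 · (0.1491) = -8.38 mV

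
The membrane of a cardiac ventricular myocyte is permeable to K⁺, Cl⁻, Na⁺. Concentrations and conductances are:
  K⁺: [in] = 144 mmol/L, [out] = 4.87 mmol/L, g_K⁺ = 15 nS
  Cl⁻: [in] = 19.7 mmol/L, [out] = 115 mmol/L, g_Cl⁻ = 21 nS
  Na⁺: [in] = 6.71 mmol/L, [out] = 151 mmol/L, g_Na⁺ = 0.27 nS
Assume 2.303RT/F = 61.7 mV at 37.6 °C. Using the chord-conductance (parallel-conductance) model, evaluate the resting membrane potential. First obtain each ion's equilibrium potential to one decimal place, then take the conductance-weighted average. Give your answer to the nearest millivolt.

-64 mV

E_K⁺ = (61.7/1)·log₁₀(4.87/144) = -90.8 mV
E_Cl⁻ = (61.7/-1)·log₁₀(115/19.7) = -47.3 mV
E_Na⁺ = (61.7/1)·log₁₀(151/6.71) = 83.4 mV
Vm = (Σ gᵢEᵢ)/(Σ gᵢ) = (15·-90.8 + 21·-47.3 + 0.27·83.4) / (15 + 21 + 0.27)
= -2332.78 / 36.27 = -64.32 mV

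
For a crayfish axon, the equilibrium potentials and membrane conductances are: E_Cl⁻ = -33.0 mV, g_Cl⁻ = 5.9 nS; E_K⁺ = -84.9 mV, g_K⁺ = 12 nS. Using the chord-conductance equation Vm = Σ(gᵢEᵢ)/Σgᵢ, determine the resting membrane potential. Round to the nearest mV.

Σ gᵢEᵢ = 5.9·(-33.0) + 12·(-84.9) = -1213.50
Σ gᵢ = 5.9 + 12 = 17.9
Vm = -1213.50 / 17.9 = -67.79 mV

-68 mV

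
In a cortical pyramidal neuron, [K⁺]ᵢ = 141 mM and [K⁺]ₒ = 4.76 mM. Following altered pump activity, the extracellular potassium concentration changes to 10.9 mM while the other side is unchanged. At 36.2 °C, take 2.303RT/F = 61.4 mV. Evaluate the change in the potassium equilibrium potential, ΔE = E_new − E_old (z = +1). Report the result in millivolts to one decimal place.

22.1 mV

E_old = (61.4/1)·log₁₀(4.76/141) = -90.36 mV
E_new = (61.4/1)·log₁₀(10.9/141) = -68.26 mV
ΔE = -68.26 − (-90.36) = 22.09 mV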